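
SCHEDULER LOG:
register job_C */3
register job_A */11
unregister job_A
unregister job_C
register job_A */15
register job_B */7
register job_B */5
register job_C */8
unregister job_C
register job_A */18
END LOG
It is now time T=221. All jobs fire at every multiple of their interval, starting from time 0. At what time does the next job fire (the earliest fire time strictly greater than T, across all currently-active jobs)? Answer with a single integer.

Op 1: register job_C */3 -> active={job_C:*/3}
Op 2: register job_A */11 -> active={job_A:*/11, job_C:*/3}
Op 3: unregister job_A -> active={job_C:*/3}
Op 4: unregister job_C -> active={}
Op 5: register job_A */15 -> active={job_A:*/15}
Op 6: register job_B */7 -> active={job_A:*/15, job_B:*/7}
Op 7: register job_B */5 -> active={job_A:*/15, job_B:*/5}
Op 8: register job_C */8 -> active={job_A:*/15, job_B:*/5, job_C:*/8}
Op 9: unregister job_C -> active={job_A:*/15, job_B:*/5}
Op 10: register job_A */18 -> active={job_A:*/18, job_B:*/5}
  job_A: interval 18, next fire after T=221 is 234
  job_B: interval 5, next fire after T=221 is 225
Earliest fire time = 225 (job job_B)

Answer: 225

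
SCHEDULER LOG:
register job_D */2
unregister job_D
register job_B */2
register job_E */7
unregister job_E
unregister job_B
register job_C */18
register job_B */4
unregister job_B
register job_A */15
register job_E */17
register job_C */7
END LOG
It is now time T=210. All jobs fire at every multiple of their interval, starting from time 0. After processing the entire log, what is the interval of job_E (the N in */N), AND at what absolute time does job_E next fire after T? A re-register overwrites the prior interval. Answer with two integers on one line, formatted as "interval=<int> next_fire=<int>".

Answer: interval=17 next_fire=221

Derivation:
Op 1: register job_D */2 -> active={job_D:*/2}
Op 2: unregister job_D -> active={}
Op 3: register job_B */2 -> active={job_B:*/2}
Op 4: register job_E */7 -> active={job_B:*/2, job_E:*/7}
Op 5: unregister job_E -> active={job_B:*/2}
Op 6: unregister job_B -> active={}
Op 7: register job_C */18 -> active={job_C:*/18}
Op 8: register job_B */4 -> active={job_B:*/4, job_C:*/18}
Op 9: unregister job_B -> active={job_C:*/18}
Op 10: register job_A */15 -> active={job_A:*/15, job_C:*/18}
Op 11: register job_E */17 -> active={job_A:*/15, job_C:*/18, job_E:*/17}
Op 12: register job_C */7 -> active={job_A:*/15, job_C:*/7, job_E:*/17}
Final interval of job_E = 17
Next fire of job_E after T=210: (210//17+1)*17 = 221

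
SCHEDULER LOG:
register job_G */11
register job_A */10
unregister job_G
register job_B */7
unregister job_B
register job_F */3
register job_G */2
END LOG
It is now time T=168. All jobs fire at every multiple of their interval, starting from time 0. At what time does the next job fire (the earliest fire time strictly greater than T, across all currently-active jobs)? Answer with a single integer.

Answer: 170

Derivation:
Op 1: register job_G */11 -> active={job_G:*/11}
Op 2: register job_A */10 -> active={job_A:*/10, job_G:*/11}
Op 3: unregister job_G -> active={job_A:*/10}
Op 4: register job_B */7 -> active={job_A:*/10, job_B:*/7}
Op 5: unregister job_B -> active={job_A:*/10}
Op 6: register job_F */3 -> active={job_A:*/10, job_F:*/3}
Op 7: register job_G */2 -> active={job_A:*/10, job_F:*/3, job_G:*/2}
  job_A: interval 10, next fire after T=168 is 170
  job_F: interval 3, next fire after T=168 is 171
  job_G: interval 2, next fire after T=168 is 170
Earliest fire time = 170 (job job_A)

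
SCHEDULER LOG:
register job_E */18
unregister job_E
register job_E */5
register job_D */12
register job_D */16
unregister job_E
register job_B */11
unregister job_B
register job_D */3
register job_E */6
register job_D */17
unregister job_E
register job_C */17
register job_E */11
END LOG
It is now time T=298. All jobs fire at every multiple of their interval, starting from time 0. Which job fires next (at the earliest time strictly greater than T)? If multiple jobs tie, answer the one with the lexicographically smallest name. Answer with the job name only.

Answer: job_C

Derivation:
Op 1: register job_E */18 -> active={job_E:*/18}
Op 2: unregister job_E -> active={}
Op 3: register job_E */5 -> active={job_E:*/5}
Op 4: register job_D */12 -> active={job_D:*/12, job_E:*/5}
Op 5: register job_D */16 -> active={job_D:*/16, job_E:*/5}
Op 6: unregister job_E -> active={job_D:*/16}
Op 7: register job_B */11 -> active={job_B:*/11, job_D:*/16}
Op 8: unregister job_B -> active={job_D:*/16}
Op 9: register job_D */3 -> active={job_D:*/3}
Op 10: register job_E */6 -> active={job_D:*/3, job_E:*/6}
Op 11: register job_D */17 -> active={job_D:*/17, job_E:*/6}
Op 12: unregister job_E -> active={job_D:*/17}
Op 13: register job_C */17 -> active={job_C:*/17, job_D:*/17}
Op 14: register job_E */11 -> active={job_C:*/17, job_D:*/17, job_E:*/11}
  job_C: interval 17, next fire after T=298 is 306
  job_D: interval 17, next fire after T=298 is 306
  job_E: interval 11, next fire after T=298 is 308
Earliest = 306, winner (lex tiebreak) = job_C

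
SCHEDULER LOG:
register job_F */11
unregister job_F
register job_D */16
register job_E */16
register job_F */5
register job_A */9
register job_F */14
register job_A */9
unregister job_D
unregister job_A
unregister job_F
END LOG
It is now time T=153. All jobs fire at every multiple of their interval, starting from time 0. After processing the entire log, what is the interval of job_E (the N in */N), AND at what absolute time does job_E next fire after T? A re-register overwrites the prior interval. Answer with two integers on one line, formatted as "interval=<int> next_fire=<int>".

Answer: interval=16 next_fire=160

Derivation:
Op 1: register job_F */11 -> active={job_F:*/11}
Op 2: unregister job_F -> active={}
Op 3: register job_D */16 -> active={job_D:*/16}
Op 4: register job_E */16 -> active={job_D:*/16, job_E:*/16}
Op 5: register job_F */5 -> active={job_D:*/16, job_E:*/16, job_F:*/5}
Op 6: register job_A */9 -> active={job_A:*/9, job_D:*/16, job_E:*/16, job_F:*/5}
Op 7: register job_F */14 -> active={job_A:*/9, job_D:*/16, job_E:*/16, job_F:*/14}
Op 8: register job_A */9 -> active={job_A:*/9, job_D:*/16, job_E:*/16, job_F:*/14}
Op 9: unregister job_D -> active={job_A:*/9, job_E:*/16, job_F:*/14}
Op 10: unregister job_A -> active={job_E:*/16, job_F:*/14}
Op 11: unregister job_F -> active={job_E:*/16}
Final interval of job_E = 16
Next fire of job_E after T=153: (153//16+1)*16 = 160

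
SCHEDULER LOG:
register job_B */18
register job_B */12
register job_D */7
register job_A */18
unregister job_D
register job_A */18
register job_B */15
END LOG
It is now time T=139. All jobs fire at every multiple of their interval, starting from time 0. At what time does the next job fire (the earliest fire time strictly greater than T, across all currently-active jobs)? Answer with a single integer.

Answer: 144

Derivation:
Op 1: register job_B */18 -> active={job_B:*/18}
Op 2: register job_B */12 -> active={job_B:*/12}
Op 3: register job_D */7 -> active={job_B:*/12, job_D:*/7}
Op 4: register job_A */18 -> active={job_A:*/18, job_B:*/12, job_D:*/7}
Op 5: unregister job_D -> active={job_A:*/18, job_B:*/12}
Op 6: register job_A */18 -> active={job_A:*/18, job_B:*/12}
Op 7: register job_B */15 -> active={job_A:*/18, job_B:*/15}
  job_A: interval 18, next fire after T=139 is 144
  job_B: interval 15, next fire after T=139 is 150
Earliest fire time = 144 (job job_A)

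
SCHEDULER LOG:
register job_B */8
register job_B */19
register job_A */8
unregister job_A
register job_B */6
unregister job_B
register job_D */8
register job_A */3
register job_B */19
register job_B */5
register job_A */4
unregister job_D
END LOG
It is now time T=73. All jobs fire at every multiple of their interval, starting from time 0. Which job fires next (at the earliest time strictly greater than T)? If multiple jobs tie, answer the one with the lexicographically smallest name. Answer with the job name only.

Answer: job_B

Derivation:
Op 1: register job_B */8 -> active={job_B:*/8}
Op 2: register job_B */19 -> active={job_B:*/19}
Op 3: register job_A */8 -> active={job_A:*/8, job_B:*/19}
Op 4: unregister job_A -> active={job_B:*/19}
Op 5: register job_B */6 -> active={job_B:*/6}
Op 6: unregister job_B -> active={}
Op 7: register job_D */8 -> active={job_D:*/8}
Op 8: register job_A */3 -> active={job_A:*/3, job_D:*/8}
Op 9: register job_B */19 -> active={job_A:*/3, job_B:*/19, job_D:*/8}
Op 10: register job_B */5 -> active={job_A:*/3, job_B:*/5, job_D:*/8}
Op 11: register job_A */4 -> active={job_A:*/4, job_B:*/5, job_D:*/8}
Op 12: unregister job_D -> active={job_A:*/4, job_B:*/5}
  job_A: interval 4, next fire after T=73 is 76
  job_B: interval 5, next fire after T=73 is 75
Earliest = 75, winner (lex tiebreak) = job_B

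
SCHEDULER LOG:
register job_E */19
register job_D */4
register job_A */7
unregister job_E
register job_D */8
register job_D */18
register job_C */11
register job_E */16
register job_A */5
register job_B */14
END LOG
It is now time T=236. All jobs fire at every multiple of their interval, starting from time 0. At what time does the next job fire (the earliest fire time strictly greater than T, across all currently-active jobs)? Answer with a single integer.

Answer: 238

Derivation:
Op 1: register job_E */19 -> active={job_E:*/19}
Op 2: register job_D */4 -> active={job_D:*/4, job_E:*/19}
Op 3: register job_A */7 -> active={job_A:*/7, job_D:*/4, job_E:*/19}
Op 4: unregister job_E -> active={job_A:*/7, job_D:*/4}
Op 5: register job_D */8 -> active={job_A:*/7, job_D:*/8}
Op 6: register job_D */18 -> active={job_A:*/7, job_D:*/18}
Op 7: register job_C */11 -> active={job_A:*/7, job_C:*/11, job_D:*/18}
Op 8: register job_E */16 -> active={job_A:*/7, job_C:*/11, job_D:*/18, job_E:*/16}
Op 9: register job_A */5 -> active={job_A:*/5, job_C:*/11, job_D:*/18, job_E:*/16}
Op 10: register job_B */14 -> active={job_A:*/5, job_B:*/14, job_C:*/11, job_D:*/18, job_E:*/16}
  job_A: interval 5, next fire after T=236 is 240
  job_B: interval 14, next fire after T=236 is 238
  job_C: interval 11, next fire after T=236 is 242
  job_D: interval 18, next fire after T=236 is 252
  job_E: interval 16, next fire after T=236 is 240
Earliest fire time = 238 (job job_B)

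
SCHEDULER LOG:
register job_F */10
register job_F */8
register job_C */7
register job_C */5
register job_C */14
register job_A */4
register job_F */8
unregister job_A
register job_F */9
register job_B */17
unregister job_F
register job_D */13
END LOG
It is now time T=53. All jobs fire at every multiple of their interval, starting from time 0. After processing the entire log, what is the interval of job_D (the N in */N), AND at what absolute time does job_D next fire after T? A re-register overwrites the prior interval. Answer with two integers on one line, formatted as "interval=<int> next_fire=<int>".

Answer: interval=13 next_fire=65

Derivation:
Op 1: register job_F */10 -> active={job_F:*/10}
Op 2: register job_F */8 -> active={job_F:*/8}
Op 3: register job_C */7 -> active={job_C:*/7, job_F:*/8}
Op 4: register job_C */5 -> active={job_C:*/5, job_F:*/8}
Op 5: register job_C */14 -> active={job_C:*/14, job_F:*/8}
Op 6: register job_A */4 -> active={job_A:*/4, job_C:*/14, job_F:*/8}
Op 7: register job_F */8 -> active={job_A:*/4, job_C:*/14, job_F:*/8}
Op 8: unregister job_A -> active={job_C:*/14, job_F:*/8}
Op 9: register job_F */9 -> active={job_C:*/14, job_F:*/9}
Op 10: register job_B */17 -> active={job_B:*/17, job_C:*/14, job_F:*/9}
Op 11: unregister job_F -> active={job_B:*/17, job_C:*/14}
Op 12: register job_D */13 -> active={job_B:*/17, job_C:*/14, job_D:*/13}
Final interval of job_D = 13
Next fire of job_D after T=53: (53//13+1)*13 = 65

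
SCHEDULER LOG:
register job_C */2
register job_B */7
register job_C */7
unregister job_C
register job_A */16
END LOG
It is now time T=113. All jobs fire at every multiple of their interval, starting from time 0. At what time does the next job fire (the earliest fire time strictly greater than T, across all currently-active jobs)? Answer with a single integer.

Answer: 119

Derivation:
Op 1: register job_C */2 -> active={job_C:*/2}
Op 2: register job_B */7 -> active={job_B:*/7, job_C:*/2}
Op 3: register job_C */7 -> active={job_B:*/7, job_C:*/7}
Op 4: unregister job_C -> active={job_B:*/7}
Op 5: register job_A */16 -> active={job_A:*/16, job_B:*/7}
  job_A: interval 16, next fire after T=113 is 128
  job_B: interval 7, next fire after T=113 is 119
Earliest fire time = 119 (job job_B)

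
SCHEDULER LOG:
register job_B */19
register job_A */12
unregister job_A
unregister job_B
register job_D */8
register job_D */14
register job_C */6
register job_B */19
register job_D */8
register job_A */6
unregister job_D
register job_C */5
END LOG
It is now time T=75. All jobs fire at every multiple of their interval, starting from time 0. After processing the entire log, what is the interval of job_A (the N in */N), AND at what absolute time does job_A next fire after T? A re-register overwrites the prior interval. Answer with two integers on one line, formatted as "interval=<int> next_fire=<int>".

Op 1: register job_B */19 -> active={job_B:*/19}
Op 2: register job_A */12 -> active={job_A:*/12, job_B:*/19}
Op 3: unregister job_A -> active={job_B:*/19}
Op 4: unregister job_B -> active={}
Op 5: register job_D */8 -> active={job_D:*/8}
Op 6: register job_D */14 -> active={job_D:*/14}
Op 7: register job_C */6 -> active={job_C:*/6, job_D:*/14}
Op 8: register job_B */19 -> active={job_B:*/19, job_C:*/6, job_D:*/14}
Op 9: register job_D */8 -> active={job_B:*/19, job_C:*/6, job_D:*/8}
Op 10: register job_A */6 -> active={job_A:*/6, job_B:*/19, job_C:*/6, job_D:*/8}
Op 11: unregister job_D -> active={job_A:*/6, job_B:*/19, job_C:*/6}
Op 12: register job_C */5 -> active={job_A:*/6, job_B:*/19, job_C:*/5}
Final interval of job_A = 6
Next fire of job_A after T=75: (75//6+1)*6 = 78

Answer: interval=6 next_fire=78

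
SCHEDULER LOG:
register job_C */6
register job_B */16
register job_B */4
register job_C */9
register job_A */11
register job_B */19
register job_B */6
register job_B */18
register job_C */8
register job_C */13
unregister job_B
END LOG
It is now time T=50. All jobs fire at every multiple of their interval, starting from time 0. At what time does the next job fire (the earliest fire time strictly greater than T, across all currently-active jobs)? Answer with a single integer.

Answer: 52

Derivation:
Op 1: register job_C */6 -> active={job_C:*/6}
Op 2: register job_B */16 -> active={job_B:*/16, job_C:*/6}
Op 3: register job_B */4 -> active={job_B:*/4, job_C:*/6}
Op 4: register job_C */9 -> active={job_B:*/4, job_C:*/9}
Op 5: register job_A */11 -> active={job_A:*/11, job_B:*/4, job_C:*/9}
Op 6: register job_B */19 -> active={job_A:*/11, job_B:*/19, job_C:*/9}
Op 7: register job_B */6 -> active={job_A:*/11, job_B:*/6, job_C:*/9}
Op 8: register job_B */18 -> active={job_A:*/11, job_B:*/18, job_C:*/9}
Op 9: register job_C */8 -> active={job_A:*/11, job_B:*/18, job_C:*/8}
Op 10: register job_C */13 -> active={job_A:*/11, job_B:*/18, job_C:*/13}
Op 11: unregister job_B -> active={job_A:*/11, job_C:*/13}
  job_A: interval 11, next fire after T=50 is 55
  job_C: interval 13, next fire after T=50 is 52
Earliest fire time = 52 (job job_C)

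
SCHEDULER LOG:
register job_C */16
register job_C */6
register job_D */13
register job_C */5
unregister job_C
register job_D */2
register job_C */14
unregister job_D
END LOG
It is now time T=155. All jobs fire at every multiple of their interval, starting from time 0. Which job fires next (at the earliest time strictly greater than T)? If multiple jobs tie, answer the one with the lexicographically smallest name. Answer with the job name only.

Op 1: register job_C */16 -> active={job_C:*/16}
Op 2: register job_C */6 -> active={job_C:*/6}
Op 3: register job_D */13 -> active={job_C:*/6, job_D:*/13}
Op 4: register job_C */5 -> active={job_C:*/5, job_D:*/13}
Op 5: unregister job_C -> active={job_D:*/13}
Op 6: register job_D */2 -> active={job_D:*/2}
Op 7: register job_C */14 -> active={job_C:*/14, job_D:*/2}
Op 8: unregister job_D -> active={job_C:*/14}
  job_C: interval 14, next fire after T=155 is 168
Earliest = 168, winner (lex tiebreak) = job_C

Answer: job_C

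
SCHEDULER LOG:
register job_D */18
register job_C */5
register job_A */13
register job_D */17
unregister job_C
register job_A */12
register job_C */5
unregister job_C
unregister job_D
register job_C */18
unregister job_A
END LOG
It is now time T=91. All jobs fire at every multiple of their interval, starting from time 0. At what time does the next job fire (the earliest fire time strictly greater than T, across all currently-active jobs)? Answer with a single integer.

Op 1: register job_D */18 -> active={job_D:*/18}
Op 2: register job_C */5 -> active={job_C:*/5, job_D:*/18}
Op 3: register job_A */13 -> active={job_A:*/13, job_C:*/5, job_D:*/18}
Op 4: register job_D */17 -> active={job_A:*/13, job_C:*/5, job_D:*/17}
Op 5: unregister job_C -> active={job_A:*/13, job_D:*/17}
Op 6: register job_A */12 -> active={job_A:*/12, job_D:*/17}
Op 7: register job_C */5 -> active={job_A:*/12, job_C:*/5, job_D:*/17}
Op 8: unregister job_C -> active={job_A:*/12, job_D:*/17}
Op 9: unregister job_D -> active={job_A:*/12}
Op 10: register job_C */18 -> active={job_A:*/12, job_C:*/18}
Op 11: unregister job_A -> active={job_C:*/18}
  job_C: interval 18, next fire after T=91 is 108
Earliest fire time = 108 (job job_C)

Answer: 108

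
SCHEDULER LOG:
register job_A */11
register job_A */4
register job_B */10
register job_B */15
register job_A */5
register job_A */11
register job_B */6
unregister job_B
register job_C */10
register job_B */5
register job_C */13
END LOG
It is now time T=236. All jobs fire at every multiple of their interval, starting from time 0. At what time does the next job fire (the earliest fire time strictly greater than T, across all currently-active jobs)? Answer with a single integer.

Op 1: register job_A */11 -> active={job_A:*/11}
Op 2: register job_A */4 -> active={job_A:*/4}
Op 3: register job_B */10 -> active={job_A:*/4, job_B:*/10}
Op 4: register job_B */15 -> active={job_A:*/4, job_B:*/15}
Op 5: register job_A */5 -> active={job_A:*/5, job_B:*/15}
Op 6: register job_A */11 -> active={job_A:*/11, job_B:*/15}
Op 7: register job_B */6 -> active={job_A:*/11, job_B:*/6}
Op 8: unregister job_B -> active={job_A:*/11}
Op 9: register job_C */10 -> active={job_A:*/11, job_C:*/10}
Op 10: register job_B */5 -> active={job_A:*/11, job_B:*/5, job_C:*/10}
Op 11: register job_C */13 -> active={job_A:*/11, job_B:*/5, job_C:*/13}
  job_A: interval 11, next fire after T=236 is 242
  job_B: interval 5, next fire after T=236 is 240
  job_C: interval 13, next fire after T=236 is 247
Earliest fire time = 240 (job job_B)

Answer: 240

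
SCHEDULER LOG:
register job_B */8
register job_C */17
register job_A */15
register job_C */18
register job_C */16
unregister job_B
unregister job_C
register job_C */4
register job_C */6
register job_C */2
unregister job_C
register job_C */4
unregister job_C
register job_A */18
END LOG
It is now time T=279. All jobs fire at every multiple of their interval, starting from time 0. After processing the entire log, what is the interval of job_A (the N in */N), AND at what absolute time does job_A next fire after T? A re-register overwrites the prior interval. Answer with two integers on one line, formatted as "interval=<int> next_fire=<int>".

Answer: interval=18 next_fire=288

Derivation:
Op 1: register job_B */8 -> active={job_B:*/8}
Op 2: register job_C */17 -> active={job_B:*/8, job_C:*/17}
Op 3: register job_A */15 -> active={job_A:*/15, job_B:*/8, job_C:*/17}
Op 4: register job_C */18 -> active={job_A:*/15, job_B:*/8, job_C:*/18}
Op 5: register job_C */16 -> active={job_A:*/15, job_B:*/8, job_C:*/16}
Op 6: unregister job_B -> active={job_A:*/15, job_C:*/16}
Op 7: unregister job_C -> active={job_A:*/15}
Op 8: register job_C */4 -> active={job_A:*/15, job_C:*/4}
Op 9: register job_C */6 -> active={job_A:*/15, job_C:*/6}
Op 10: register job_C */2 -> active={job_A:*/15, job_C:*/2}
Op 11: unregister job_C -> active={job_A:*/15}
Op 12: register job_C */4 -> active={job_A:*/15, job_C:*/4}
Op 13: unregister job_C -> active={job_A:*/15}
Op 14: register job_A */18 -> active={job_A:*/18}
Final interval of job_A = 18
Next fire of job_A after T=279: (279//18+1)*18 = 288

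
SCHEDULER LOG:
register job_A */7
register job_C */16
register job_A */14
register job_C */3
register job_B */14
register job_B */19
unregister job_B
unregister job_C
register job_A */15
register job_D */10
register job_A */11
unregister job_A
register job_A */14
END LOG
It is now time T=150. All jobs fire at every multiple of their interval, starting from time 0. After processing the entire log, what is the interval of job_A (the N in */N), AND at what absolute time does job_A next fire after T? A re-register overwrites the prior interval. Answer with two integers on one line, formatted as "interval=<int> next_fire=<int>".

Answer: interval=14 next_fire=154

Derivation:
Op 1: register job_A */7 -> active={job_A:*/7}
Op 2: register job_C */16 -> active={job_A:*/7, job_C:*/16}
Op 3: register job_A */14 -> active={job_A:*/14, job_C:*/16}
Op 4: register job_C */3 -> active={job_A:*/14, job_C:*/3}
Op 5: register job_B */14 -> active={job_A:*/14, job_B:*/14, job_C:*/3}
Op 6: register job_B */19 -> active={job_A:*/14, job_B:*/19, job_C:*/3}
Op 7: unregister job_B -> active={job_A:*/14, job_C:*/3}
Op 8: unregister job_C -> active={job_A:*/14}
Op 9: register job_A */15 -> active={job_A:*/15}
Op 10: register job_D */10 -> active={job_A:*/15, job_D:*/10}
Op 11: register job_A */11 -> active={job_A:*/11, job_D:*/10}
Op 12: unregister job_A -> active={job_D:*/10}
Op 13: register job_A */14 -> active={job_A:*/14, job_D:*/10}
Final interval of job_A = 14
Next fire of job_A after T=150: (150//14+1)*14 = 154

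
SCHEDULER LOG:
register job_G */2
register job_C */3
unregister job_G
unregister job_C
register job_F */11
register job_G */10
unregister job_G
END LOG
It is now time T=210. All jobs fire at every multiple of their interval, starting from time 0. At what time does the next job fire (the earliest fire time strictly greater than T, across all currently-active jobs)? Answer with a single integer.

Op 1: register job_G */2 -> active={job_G:*/2}
Op 2: register job_C */3 -> active={job_C:*/3, job_G:*/2}
Op 3: unregister job_G -> active={job_C:*/3}
Op 4: unregister job_C -> active={}
Op 5: register job_F */11 -> active={job_F:*/11}
Op 6: register job_G */10 -> active={job_F:*/11, job_G:*/10}
Op 7: unregister job_G -> active={job_F:*/11}
  job_F: interval 11, next fire after T=210 is 220
Earliest fire time = 220 (job job_F)

Answer: 220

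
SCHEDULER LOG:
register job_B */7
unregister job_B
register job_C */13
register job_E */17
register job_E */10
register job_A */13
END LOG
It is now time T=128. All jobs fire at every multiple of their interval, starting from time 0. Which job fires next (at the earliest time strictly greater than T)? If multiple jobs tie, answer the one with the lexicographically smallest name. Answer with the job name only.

Answer: job_A

Derivation:
Op 1: register job_B */7 -> active={job_B:*/7}
Op 2: unregister job_B -> active={}
Op 3: register job_C */13 -> active={job_C:*/13}
Op 4: register job_E */17 -> active={job_C:*/13, job_E:*/17}
Op 5: register job_E */10 -> active={job_C:*/13, job_E:*/10}
Op 6: register job_A */13 -> active={job_A:*/13, job_C:*/13, job_E:*/10}
  job_A: interval 13, next fire after T=128 is 130
  job_C: interval 13, next fire after T=128 is 130
  job_E: interval 10, next fire after T=128 is 130
Earliest = 130, winner (lex tiebreak) = job_A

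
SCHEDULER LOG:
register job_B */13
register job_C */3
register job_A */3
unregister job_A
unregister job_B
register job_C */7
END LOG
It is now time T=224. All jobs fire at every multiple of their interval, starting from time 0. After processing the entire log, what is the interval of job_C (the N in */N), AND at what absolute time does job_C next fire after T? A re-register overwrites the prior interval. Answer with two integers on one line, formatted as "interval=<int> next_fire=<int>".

Answer: interval=7 next_fire=231

Derivation:
Op 1: register job_B */13 -> active={job_B:*/13}
Op 2: register job_C */3 -> active={job_B:*/13, job_C:*/3}
Op 3: register job_A */3 -> active={job_A:*/3, job_B:*/13, job_C:*/3}
Op 4: unregister job_A -> active={job_B:*/13, job_C:*/3}
Op 5: unregister job_B -> active={job_C:*/3}
Op 6: register job_C */7 -> active={job_C:*/7}
Final interval of job_C = 7
Next fire of job_C after T=224: (224//7+1)*7 = 231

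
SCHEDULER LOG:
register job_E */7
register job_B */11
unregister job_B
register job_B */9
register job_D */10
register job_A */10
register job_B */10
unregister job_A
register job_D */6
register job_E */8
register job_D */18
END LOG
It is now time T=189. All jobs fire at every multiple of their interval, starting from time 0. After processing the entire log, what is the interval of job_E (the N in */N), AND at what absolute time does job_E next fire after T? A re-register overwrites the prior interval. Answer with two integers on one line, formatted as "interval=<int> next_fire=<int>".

Answer: interval=8 next_fire=192

Derivation:
Op 1: register job_E */7 -> active={job_E:*/7}
Op 2: register job_B */11 -> active={job_B:*/11, job_E:*/7}
Op 3: unregister job_B -> active={job_E:*/7}
Op 4: register job_B */9 -> active={job_B:*/9, job_E:*/7}
Op 5: register job_D */10 -> active={job_B:*/9, job_D:*/10, job_E:*/7}
Op 6: register job_A */10 -> active={job_A:*/10, job_B:*/9, job_D:*/10, job_E:*/7}
Op 7: register job_B */10 -> active={job_A:*/10, job_B:*/10, job_D:*/10, job_E:*/7}
Op 8: unregister job_A -> active={job_B:*/10, job_D:*/10, job_E:*/7}
Op 9: register job_D */6 -> active={job_B:*/10, job_D:*/6, job_E:*/7}
Op 10: register job_E */8 -> active={job_B:*/10, job_D:*/6, job_E:*/8}
Op 11: register job_D */18 -> active={job_B:*/10, job_D:*/18, job_E:*/8}
Final interval of job_E = 8
Next fire of job_E after T=189: (189//8+1)*8 = 192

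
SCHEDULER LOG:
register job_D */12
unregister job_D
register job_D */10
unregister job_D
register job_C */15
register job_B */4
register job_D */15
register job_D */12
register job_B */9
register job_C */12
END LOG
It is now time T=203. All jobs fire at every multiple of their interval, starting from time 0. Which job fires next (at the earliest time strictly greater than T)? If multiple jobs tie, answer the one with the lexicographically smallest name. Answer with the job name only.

Op 1: register job_D */12 -> active={job_D:*/12}
Op 2: unregister job_D -> active={}
Op 3: register job_D */10 -> active={job_D:*/10}
Op 4: unregister job_D -> active={}
Op 5: register job_C */15 -> active={job_C:*/15}
Op 6: register job_B */4 -> active={job_B:*/4, job_C:*/15}
Op 7: register job_D */15 -> active={job_B:*/4, job_C:*/15, job_D:*/15}
Op 8: register job_D */12 -> active={job_B:*/4, job_C:*/15, job_D:*/12}
Op 9: register job_B */9 -> active={job_B:*/9, job_C:*/15, job_D:*/12}
Op 10: register job_C */12 -> active={job_B:*/9, job_C:*/12, job_D:*/12}
  job_B: interval 9, next fire after T=203 is 207
  job_C: interval 12, next fire after T=203 is 204
  job_D: interval 12, next fire after T=203 is 204
Earliest = 204, winner (lex tiebreak) = job_C

Answer: job_C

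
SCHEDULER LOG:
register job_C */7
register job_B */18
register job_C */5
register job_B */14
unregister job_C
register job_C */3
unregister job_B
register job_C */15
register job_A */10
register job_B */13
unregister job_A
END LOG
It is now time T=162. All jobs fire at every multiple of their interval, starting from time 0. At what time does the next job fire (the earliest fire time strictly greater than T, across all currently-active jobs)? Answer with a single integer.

Answer: 165

Derivation:
Op 1: register job_C */7 -> active={job_C:*/7}
Op 2: register job_B */18 -> active={job_B:*/18, job_C:*/7}
Op 3: register job_C */5 -> active={job_B:*/18, job_C:*/5}
Op 4: register job_B */14 -> active={job_B:*/14, job_C:*/5}
Op 5: unregister job_C -> active={job_B:*/14}
Op 6: register job_C */3 -> active={job_B:*/14, job_C:*/3}
Op 7: unregister job_B -> active={job_C:*/3}
Op 8: register job_C */15 -> active={job_C:*/15}
Op 9: register job_A */10 -> active={job_A:*/10, job_C:*/15}
Op 10: register job_B */13 -> active={job_A:*/10, job_B:*/13, job_C:*/15}
Op 11: unregister job_A -> active={job_B:*/13, job_C:*/15}
  job_B: interval 13, next fire after T=162 is 169
  job_C: interval 15, next fire after T=162 is 165
Earliest fire time = 165 (job job_C)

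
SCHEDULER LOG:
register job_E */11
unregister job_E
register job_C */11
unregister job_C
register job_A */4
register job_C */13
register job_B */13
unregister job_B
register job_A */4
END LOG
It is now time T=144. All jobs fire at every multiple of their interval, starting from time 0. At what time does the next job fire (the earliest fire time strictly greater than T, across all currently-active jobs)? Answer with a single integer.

Answer: 148

Derivation:
Op 1: register job_E */11 -> active={job_E:*/11}
Op 2: unregister job_E -> active={}
Op 3: register job_C */11 -> active={job_C:*/11}
Op 4: unregister job_C -> active={}
Op 5: register job_A */4 -> active={job_A:*/4}
Op 6: register job_C */13 -> active={job_A:*/4, job_C:*/13}
Op 7: register job_B */13 -> active={job_A:*/4, job_B:*/13, job_C:*/13}
Op 8: unregister job_B -> active={job_A:*/4, job_C:*/13}
Op 9: register job_A */4 -> active={job_A:*/4, job_C:*/13}
  job_A: interval 4, next fire after T=144 is 148
  job_C: interval 13, next fire after T=144 is 156
Earliest fire time = 148 (job job_A)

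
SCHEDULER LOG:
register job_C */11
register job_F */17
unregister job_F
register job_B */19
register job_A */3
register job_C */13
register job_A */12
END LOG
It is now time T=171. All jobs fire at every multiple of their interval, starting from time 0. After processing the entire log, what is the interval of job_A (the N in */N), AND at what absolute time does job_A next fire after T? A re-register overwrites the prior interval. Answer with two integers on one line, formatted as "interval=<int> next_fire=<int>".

Answer: interval=12 next_fire=180

Derivation:
Op 1: register job_C */11 -> active={job_C:*/11}
Op 2: register job_F */17 -> active={job_C:*/11, job_F:*/17}
Op 3: unregister job_F -> active={job_C:*/11}
Op 4: register job_B */19 -> active={job_B:*/19, job_C:*/11}
Op 5: register job_A */3 -> active={job_A:*/3, job_B:*/19, job_C:*/11}
Op 6: register job_C */13 -> active={job_A:*/3, job_B:*/19, job_C:*/13}
Op 7: register job_A */12 -> active={job_A:*/12, job_B:*/19, job_C:*/13}
Final interval of job_A = 12
Next fire of job_A after T=171: (171//12+1)*12 = 180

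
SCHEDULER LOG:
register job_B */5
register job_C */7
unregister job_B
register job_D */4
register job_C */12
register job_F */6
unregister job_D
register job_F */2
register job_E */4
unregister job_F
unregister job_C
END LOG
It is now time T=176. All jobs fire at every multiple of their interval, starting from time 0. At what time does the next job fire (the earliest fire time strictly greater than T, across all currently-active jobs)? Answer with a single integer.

Op 1: register job_B */5 -> active={job_B:*/5}
Op 2: register job_C */7 -> active={job_B:*/5, job_C:*/7}
Op 3: unregister job_B -> active={job_C:*/7}
Op 4: register job_D */4 -> active={job_C:*/7, job_D:*/4}
Op 5: register job_C */12 -> active={job_C:*/12, job_D:*/4}
Op 6: register job_F */6 -> active={job_C:*/12, job_D:*/4, job_F:*/6}
Op 7: unregister job_D -> active={job_C:*/12, job_F:*/6}
Op 8: register job_F */2 -> active={job_C:*/12, job_F:*/2}
Op 9: register job_E */4 -> active={job_C:*/12, job_E:*/4, job_F:*/2}
Op 10: unregister job_F -> active={job_C:*/12, job_E:*/4}
Op 11: unregister job_C -> active={job_E:*/4}
  job_E: interval 4, next fire after T=176 is 180
Earliest fire time = 180 (job job_E)

Answer: 180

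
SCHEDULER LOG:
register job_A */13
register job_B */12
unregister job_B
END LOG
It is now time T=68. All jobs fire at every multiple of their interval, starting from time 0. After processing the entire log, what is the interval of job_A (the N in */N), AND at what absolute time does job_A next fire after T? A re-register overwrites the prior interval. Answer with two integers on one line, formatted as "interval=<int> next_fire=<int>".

Op 1: register job_A */13 -> active={job_A:*/13}
Op 2: register job_B */12 -> active={job_A:*/13, job_B:*/12}
Op 3: unregister job_B -> active={job_A:*/13}
Final interval of job_A = 13
Next fire of job_A after T=68: (68//13+1)*13 = 78

Answer: interval=13 next_fire=78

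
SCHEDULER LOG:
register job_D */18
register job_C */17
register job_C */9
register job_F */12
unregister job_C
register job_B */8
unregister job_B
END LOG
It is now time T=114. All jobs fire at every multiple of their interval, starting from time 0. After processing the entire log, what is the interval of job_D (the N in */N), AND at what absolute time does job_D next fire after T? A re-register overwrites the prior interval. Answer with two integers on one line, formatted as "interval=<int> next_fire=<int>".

Answer: interval=18 next_fire=126

Derivation:
Op 1: register job_D */18 -> active={job_D:*/18}
Op 2: register job_C */17 -> active={job_C:*/17, job_D:*/18}
Op 3: register job_C */9 -> active={job_C:*/9, job_D:*/18}
Op 4: register job_F */12 -> active={job_C:*/9, job_D:*/18, job_F:*/12}
Op 5: unregister job_C -> active={job_D:*/18, job_F:*/12}
Op 6: register job_B */8 -> active={job_B:*/8, job_D:*/18, job_F:*/12}
Op 7: unregister job_B -> active={job_D:*/18, job_F:*/12}
Final interval of job_D = 18
Next fire of job_D after T=114: (114//18+1)*18 = 126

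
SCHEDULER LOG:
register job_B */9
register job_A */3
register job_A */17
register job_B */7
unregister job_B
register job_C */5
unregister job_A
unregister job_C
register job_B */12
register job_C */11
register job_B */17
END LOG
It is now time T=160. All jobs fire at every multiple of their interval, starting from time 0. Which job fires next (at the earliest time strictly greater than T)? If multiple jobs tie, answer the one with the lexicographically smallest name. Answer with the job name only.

Op 1: register job_B */9 -> active={job_B:*/9}
Op 2: register job_A */3 -> active={job_A:*/3, job_B:*/9}
Op 3: register job_A */17 -> active={job_A:*/17, job_B:*/9}
Op 4: register job_B */7 -> active={job_A:*/17, job_B:*/7}
Op 5: unregister job_B -> active={job_A:*/17}
Op 6: register job_C */5 -> active={job_A:*/17, job_C:*/5}
Op 7: unregister job_A -> active={job_C:*/5}
Op 8: unregister job_C -> active={}
Op 9: register job_B */12 -> active={job_B:*/12}
Op 10: register job_C */11 -> active={job_B:*/12, job_C:*/11}
Op 11: register job_B */17 -> active={job_B:*/17, job_C:*/11}
  job_B: interval 17, next fire after T=160 is 170
  job_C: interval 11, next fire after T=160 is 165
Earliest = 165, winner (lex tiebreak) = job_C

Answer: job_C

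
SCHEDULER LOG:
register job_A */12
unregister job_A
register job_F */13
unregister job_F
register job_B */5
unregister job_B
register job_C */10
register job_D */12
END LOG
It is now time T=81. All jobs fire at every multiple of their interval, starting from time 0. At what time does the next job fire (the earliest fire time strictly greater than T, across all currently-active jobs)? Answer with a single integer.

Answer: 84

Derivation:
Op 1: register job_A */12 -> active={job_A:*/12}
Op 2: unregister job_A -> active={}
Op 3: register job_F */13 -> active={job_F:*/13}
Op 4: unregister job_F -> active={}
Op 5: register job_B */5 -> active={job_B:*/5}
Op 6: unregister job_B -> active={}
Op 7: register job_C */10 -> active={job_C:*/10}
Op 8: register job_D */12 -> active={job_C:*/10, job_D:*/12}
  job_C: interval 10, next fire after T=81 is 90
  job_D: interval 12, next fire after T=81 is 84
Earliest fire time = 84 (job job_D)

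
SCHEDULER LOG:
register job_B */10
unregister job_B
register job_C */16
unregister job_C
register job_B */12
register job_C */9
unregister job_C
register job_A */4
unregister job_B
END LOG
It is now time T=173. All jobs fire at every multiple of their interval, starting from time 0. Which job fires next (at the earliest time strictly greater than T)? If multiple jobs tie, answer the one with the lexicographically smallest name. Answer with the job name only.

Op 1: register job_B */10 -> active={job_B:*/10}
Op 2: unregister job_B -> active={}
Op 3: register job_C */16 -> active={job_C:*/16}
Op 4: unregister job_C -> active={}
Op 5: register job_B */12 -> active={job_B:*/12}
Op 6: register job_C */9 -> active={job_B:*/12, job_C:*/9}
Op 7: unregister job_C -> active={job_B:*/12}
Op 8: register job_A */4 -> active={job_A:*/4, job_B:*/12}
Op 9: unregister job_B -> active={job_A:*/4}
  job_A: interval 4, next fire after T=173 is 176
Earliest = 176, winner (lex tiebreak) = job_A

Answer: job_A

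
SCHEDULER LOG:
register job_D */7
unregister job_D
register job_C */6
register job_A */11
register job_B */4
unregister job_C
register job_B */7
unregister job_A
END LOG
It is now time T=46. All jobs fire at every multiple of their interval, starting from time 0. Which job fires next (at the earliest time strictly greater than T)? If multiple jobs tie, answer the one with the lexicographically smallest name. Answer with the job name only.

Op 1: register job_D */7 -> active={job_D:*/7}
Op 2: unregister job_D -> active={}
Op 3: register job_C */6 -> active={job_C:*/6}
Op 4: register job_A */11 -> active={job_A:*/11, job_C:*/6}
Op 5: register job_B */4 -> active={job_A:*/11, job_B:*/4, job_C:*/6}
Op 6: unregister job_C -> active={job_A:*/11, job_B:*/4}
Op 7: register job_B */7 -> active={job_A:*/11, job_B:*/7}
Op 8: unregister job_A -> active={job_B:*/7}
  job_B: interval 7, next fire after T=46 is 49
Earliest = 49, winner (lex tiebreak) = job_B

Answer: job_B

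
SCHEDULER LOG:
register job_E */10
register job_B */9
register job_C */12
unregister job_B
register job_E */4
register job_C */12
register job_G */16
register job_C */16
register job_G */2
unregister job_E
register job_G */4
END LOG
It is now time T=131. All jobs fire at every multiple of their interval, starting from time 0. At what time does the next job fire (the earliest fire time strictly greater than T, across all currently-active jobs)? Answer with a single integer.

Answer: 132

Derivation:
Op 1: register job_E */10 -> active={job_E:*/10}
Op 2: register job_B */9 -> active={job_B:*/9, job_E:*/10}
Op 3: register job_C */12 -> active={job_B:*/9, job_C:*/12, job_E:*/10}
Op 4: unregister job_B -> active={job_C:*/12, job_E:*/10}
Op 5: register job_E */4 -> active={job_C:*/12, job_E:*/4}
Op 6: register job_C */12 -> active={job_C:*/12, job_E:*/4}
Op 7: register job_G */16 -> active={job_C:*/12, job_E:*/4, job_G:*/16}
Op 8: register job_C */16 -> active={job_C:*/16, job_E:*/4, job_G:*/16}
Op 9: register job_G */2 -> active={job_C:*/16, job_E:*/4, job_G:*/2}
Op 10: unregister job_E -> active={job_C:*/16, job_G:*/2}
Op 11: register job_G */4 -> active={job_C:*/16, job_G:*/4}
  job_C: interval 16, next fire after T=131 is 144
  job_G: interval 4, next fire after T=131 is 132
Earliest fire time = 132 (job job_G)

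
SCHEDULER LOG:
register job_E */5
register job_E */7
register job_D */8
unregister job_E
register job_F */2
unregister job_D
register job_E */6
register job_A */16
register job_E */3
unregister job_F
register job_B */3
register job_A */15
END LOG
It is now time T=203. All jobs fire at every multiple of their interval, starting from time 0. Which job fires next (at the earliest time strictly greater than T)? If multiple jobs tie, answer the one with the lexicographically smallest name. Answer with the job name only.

Op 1: register job_E */5 -> active={job_E:*/5}
Op 2: register job_E */7 -> active={job_E:*/7}
Op 3: register job_D */8 -> active={job_D:*/8, job_E:*/7}
Op 4: unregister job_E -> active={job_D:*/8}
Op 5: register job_F */2 -> active={job_D:*/8, job_F:*/2}
Op 6: unregister job_D -> active={job_F:*/2}
Op 7: register job_E */6 -> active={job_E:*/6, job_F:*/2}
Op 8: register job_A */16 -> active={job_A:*/16, job_E:*/6, job_F:*/2}
Op 9: register job_E */3 -> active={job_A:*/16, job_E:*/3, job_F:*/2}
Op 10: unregister job_F -> active={job_A:*/16, job_E:*/3}
Op 11: register job_B */3 -> active={job_A:*/16, job_B:*/3, job_E:*/3}
Op 12: register job_A */15 -> active={job_A:*/15, job_B:*/3, job_E:*/3}
  job_A: interval 15, next fire after T=203 is 210
  job_B: interval 3, next fire after T=203 is 204
  job_E: interval 3, next fire after T=203 is 204
Earliest = 204, winner (lex tiebreak) = job_B

Answer: job_B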